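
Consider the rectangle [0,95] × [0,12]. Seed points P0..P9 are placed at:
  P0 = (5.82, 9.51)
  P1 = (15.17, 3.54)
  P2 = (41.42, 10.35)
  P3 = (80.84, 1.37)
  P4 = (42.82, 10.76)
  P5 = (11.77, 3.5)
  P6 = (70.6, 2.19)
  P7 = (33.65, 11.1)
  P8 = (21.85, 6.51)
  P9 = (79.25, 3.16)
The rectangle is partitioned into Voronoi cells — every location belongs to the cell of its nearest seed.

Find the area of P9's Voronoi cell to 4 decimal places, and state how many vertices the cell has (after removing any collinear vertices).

1. box [0,95]×[0,12]: [(0, 0) (95, 0) (95, 12) (0, 12)]
2. ⊥bis P9·P0 via (42.535,6.335): [(41.9872, 0) (95, 0) (95, 12) (43.0249, 12)]  |A|=629.9276
3. ⊥bis P9·P1 via (47.21,3.35): [(47.1901, 0) (95, 0) (95, 12) (47.2613, 12)]  |A|=573.2914
4. ⊥bis P9·P2 via (60.335,6.755): [(59.0511, 0) (95, 0) (95, 12) (61.3319, 12)]  |A|=417.702
5. ⊥bis P9·P3 via (80.045,2.265): [(59.0511, 0) (77.4951, 0) (91.0045, 12) (61.3319, 12)]  |A|=288.6997
6. ⊥bis P9·P4 via (61.035,6.96): [(59.583, 0) (77.4951, 0) (91.0045, 12) (62.0864, 12)]  |A|=280.981
7. ⊥bis P9·P5 via (45.51,3.33): [(59.583, 0) (77.4951, 0) (91.0045, 12) (62.0864, 12)]  |A|=280.981
8. ⊥bis P9·P6 via (74.925,2.675): [(75.225, 0) (77.4951, 0) (91.0045, 12) (73.8793, 12)]  |A|=116.3721
9. ⊥bis P9·P7 via (56.45,7.13): [(75.225, 0) (77.4951, 0) (91.0045, 12) (73.8793, 12)]  |A|=116.3721
10. ⊥bis P9·P8 via (50.55,4.835): [(75.225, 0) (77.4951, 0) (91.0045, 12) (73.8793, 12)]  |A|=116.3721
11. canonical 4-gon: [(75.225, 0) (77.4951, 0) (91.0045, 12) (73.8793, 12)]
12. shoelace: 116.3721

Area of P9's cell: 116.3721 (4 vertices)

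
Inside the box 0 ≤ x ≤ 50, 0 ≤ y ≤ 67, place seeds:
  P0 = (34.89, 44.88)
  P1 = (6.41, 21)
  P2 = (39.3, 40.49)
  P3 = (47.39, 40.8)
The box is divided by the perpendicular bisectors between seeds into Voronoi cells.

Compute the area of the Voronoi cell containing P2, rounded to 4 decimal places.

Area of P2's cell: 543.7287

1. box [0,50]×[0,67]: [(0, 0) (50, 0) (50, 67) (0, 67)]
2. ⊥bis P2·P0 via (37.095,42.685): [(0, 5.421) (0, 0) (50, 0) (50, 55.6488)]  |A|=1526.7449
3. ⊥bis P2·P1 via (22.855,30.745): [(23.7335, 29.2626) (41.0739, 0) (50, 0) (50, 55.6488)]  |A|=861.451
4. ⊥bis P2·P3 via (43.345,40.645): [(43.0381, 48.6551) (23.7335, 29.2626) (41.0739, 0) (44.9025, 0)]  |A|=543.7287
5. canonical 4-gon: [(43.0381, 48.6551) (23.7335, 29.2626) (41.0739, 0) (44.9025, 0)]
6. shoelace: 543.7287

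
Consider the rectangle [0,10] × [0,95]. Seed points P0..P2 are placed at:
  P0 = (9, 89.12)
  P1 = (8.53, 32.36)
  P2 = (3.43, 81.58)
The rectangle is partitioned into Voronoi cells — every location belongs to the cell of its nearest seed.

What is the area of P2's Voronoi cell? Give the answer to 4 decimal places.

1. box [0,10]×[0,95]: [(0, 0) (10, 0) (10, 95) (0, 95)]
2. ⊥bis P2·P0 via (6.215,85.35): [(0, 89.9412) (0, 0) (10, 0) (10, 82.5539)]  |A|=862.4755
3. ⊥bis P2·P1 via (5.98,56.97): [(0, 89.9412) (0, 56.3504) (10, 57.3865) (10, 82.5539)]  |A|=293.791
4. canonical 4-gon: [(0, 89.9412) (0, 56.3504) (10, 57.3865) (10, 82.5539)]
5. shoelace: 293.791

Area of P2's cell: 293.7910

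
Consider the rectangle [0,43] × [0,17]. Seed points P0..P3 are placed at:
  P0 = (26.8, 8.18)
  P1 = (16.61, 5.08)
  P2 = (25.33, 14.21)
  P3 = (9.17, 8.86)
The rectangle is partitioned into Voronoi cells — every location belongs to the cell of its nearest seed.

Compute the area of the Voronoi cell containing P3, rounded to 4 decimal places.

1. box [0,43]×[0,17]: [(0, 0) (43, 0) (43, 17) (0, 17)]
2. ⊥bis P3·P0 via (17.985,8.52): [(0, 0) (17.6564, 0) (18.3121, 17) (0, 17)]  |A|=305.7319
3. ⊥bis P3·P1 via (12.89,6.97): [(0, 0) (9.3488, 0) (17.9859, 17) (0, 17)]  |A|=232.3448
4. ⊥bis P3·P2 via (17.25,11.535): [(0, 0) (9.3488, 0) (16.4449, 13.9669) (15.4407, 17) (0, 17)]  |A|=228.4849
5. canonical 5-gon: [(0, 0) (9.3488, 0) (16.4449, 13.9669) (15.4407, 17) (0, 17)]
6. shoelace: 228.4849

Area of P3's cell: 228.4849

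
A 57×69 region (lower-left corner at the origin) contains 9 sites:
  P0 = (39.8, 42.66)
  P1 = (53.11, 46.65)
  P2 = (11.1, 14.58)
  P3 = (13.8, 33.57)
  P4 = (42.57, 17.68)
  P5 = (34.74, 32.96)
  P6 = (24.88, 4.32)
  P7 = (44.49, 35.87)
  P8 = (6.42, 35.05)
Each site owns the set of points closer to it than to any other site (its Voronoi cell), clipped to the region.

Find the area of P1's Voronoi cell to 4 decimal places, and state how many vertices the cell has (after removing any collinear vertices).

Area of P1's cell: 405.5829 (4 vertices)

1. box [0,57]×[0,69]: [(0, 0) (57, 0) (57, 69) (0, 69)]
2. ⊥bis P1·P0 via (46.455,44.655): [(57, 9.4786) (57, 69) (39.157, 69)]  |A|=531.0208
3. ⊥bis P1·P2 via (32.105,30.615): [(57, 9.4786) (57, 69) (39.157, 69)]  |A|=531.0208
4. ⊥bis P1·P3 via (33.455,40.11): [(57, 9.4786) (57, 69) (39.157, 69)]  |A|=531.0208
5. ⊥bis P1·P4 via (47.84,32.165): [(50.488, 31.2016) (57, 28.8324) (57, 69) (39.157, 69)]  |A|=468.0047
6. ⊥bis P1·P5 via (43.925,39.805): [(50.488, 31.2016) (57, 28.8324) (57, 69) (39.157, 69)]  |A|=468.0047
7. ⊥bis P1·P6 via (38.995,25.485): [(50.488, 31.2016) (57, 28.8324) (57, 69) (39.157, 69)]  |A|=468.0047
8. ⊥bis P1·P7 via (48.8,41.26): [(47.0543, 42.6559) (57, 34.703) (57, 69) (39.157, 69)]  |A|=405.5829
9. ⊥bis P1·P8 via (29.765,40.85): [(47.0543, 42.6559) (57, 34.703) (57, 69) (39.157, 69)]  |A|=405.5829
10. canonical 4-gon: [(47.0543, 42.6559) (57, 34.703) (57, 69) (39.157, 69)]
11. shoelace: 405.5829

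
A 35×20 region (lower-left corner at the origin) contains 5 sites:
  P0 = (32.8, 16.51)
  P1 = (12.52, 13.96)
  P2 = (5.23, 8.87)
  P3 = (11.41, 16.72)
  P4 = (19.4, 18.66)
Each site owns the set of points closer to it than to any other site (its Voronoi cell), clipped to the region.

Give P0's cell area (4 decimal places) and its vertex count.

Area of P0's cell: 199.4004 (5 vertices)

1. box [0,35]×[0,20]: [(0, 0) (35, 0) (35, 20) (0, 20)]
2. ⊥bis P0·P1 via (22.66,15.235): [(24.5756, 0) (35, 0) (35, 20) (22.0609, 20)]  |A|=233.6351
3. ⊥bis P0·P2 via (19.015,12.69): [(24.5756, 0) (35, 0) (35, 20) (22.0609, 20)]  |A|=233.6351
4. ⊥bis P0·P3 via (22.105,16.615): [(22.1326, 19.4292) (24.5756, 0) (35, 0) (35, 20) (22.1382, 20)]  |A|=233.613
5. ⊥bis P0·P4 via (26.1,17.585): [(24.0057, 4.5324) (24.5756, 0) (35, 0) (35, 20) (26.4875, 20)]  |A|=199.4004
6. canonical 5-gon: [(24.0057, 4.5324) (24.5756, 0) (35, 0) (35, 20) (26.4875, 20)]
7. shoelace: 199.4004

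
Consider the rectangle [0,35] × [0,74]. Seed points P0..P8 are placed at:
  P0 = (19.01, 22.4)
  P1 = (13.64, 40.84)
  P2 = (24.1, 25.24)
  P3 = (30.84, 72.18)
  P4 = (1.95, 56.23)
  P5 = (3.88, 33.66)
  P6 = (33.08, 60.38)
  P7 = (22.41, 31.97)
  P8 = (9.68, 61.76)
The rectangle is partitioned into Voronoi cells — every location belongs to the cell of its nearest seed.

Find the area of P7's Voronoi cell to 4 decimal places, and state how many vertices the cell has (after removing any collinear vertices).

1. box [0,35]×[0,74]: [(0, 0) (35, 0) (35, 74) (0, 74)]
2. ⊥bis P7·P0 via (20.71,27.185): [(0, 34.5428) (35, 22.1081) (35, 74) (0, 74)]  |A|=1598.6096
3. ⊥bis P7·P1 via (18.025,36.405): [(11.8747, 30.324) (35, 22.1081) (35, 53.1886)]  |A|=359.374
4. ⊥bis P7·P2 via (23.255,28.605): [(11.8747, 30.324) (19.4222, 27.6425) (35, 31.5543) (35, 53.1886)]  |A|=285.7981
5. ⊥bis P7·P3 via (26.625,52.075): [(32.6056, 50.8212) (11.8747, 30.324) (19.4222, 27.6425) (35, 31.5543) (35, 50.3192)]  |A|=282.3628
6. ⊥bis P7·P4 via (12.18,44.1): [(32.6056, 50.8212) (11.8747, 30.324) (19.4222, 27.6425) (35, 31.5543) (35, 50.3192)]  |A|=282.3628
7. ⊥bis P7·P5 via (13.145,32.815): [(32.6056, 50.8212) (13.0212, 31.4576) (12.8851, 29.965) (19.4222, 27.6425) (35, 31.5543) (35, 50.3192)]  |A|=281.5843
8. ⊥bis P7·P6 via (27.745,46.175): [(27.862, 46.1311) (13.0212, 31.4576) (12.8851, 29.965) (19.4222, 27.6425) (35, 31.5543) (35, 43.4502)]  |A|=250.2631
9. ⊥bis P7·P8 via (16.045,46.865): [(27.862, 46.1311) (13.0212, 31.4576) (12.8851, 29.965) (19.4222, 27.6425) (35, 31.5543) (35, 43.4502)]  |A|=250.2631
10. canonical 6-gon: [(27.862, 46.1311) (13.0212, 31.4576) (12.8851, 29.965) (19.4222, 27.6425) (35, 31.5543) (35, 43.4502)]
11. shoelace: 250.2631

Area of P7's cell: 250.2631 (6 vertices)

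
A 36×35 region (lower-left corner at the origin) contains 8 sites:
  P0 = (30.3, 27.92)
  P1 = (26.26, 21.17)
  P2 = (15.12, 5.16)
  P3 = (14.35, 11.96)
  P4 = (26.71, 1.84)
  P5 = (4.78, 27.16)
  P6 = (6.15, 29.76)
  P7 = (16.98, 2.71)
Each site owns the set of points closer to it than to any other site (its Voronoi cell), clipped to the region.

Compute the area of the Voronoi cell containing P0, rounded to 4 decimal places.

1. box [0,36]×[0,35]: [(0, 0) (36, 0) (36, 35) (0, 35)]
2. ⊥bis P0·P1 via (28.28,24.545): [(36, 19.9244) (36, 35) (10.8119, 35)]  |A|=189.8626
3. ⊥bis P0·P2 via (22.71,16.54): [(36, 19.9244) (36, 35) (10.8119, 35)]  |A|=189.8626
4. ⊥bis P0·P3 via (22.325,19.94): [(36, 19.9244) (36, 35) (10.8119, 35)]  |A|=189.8626
5. ⊥bis P0·P4 via (28.505,14.88): [(36, 19.9244) (36, 35) (10.8119, 35)]  |A|=189.8626
6. ⊥bis P0·P5 via (17.54,27.54): [(17.4359, 31.0354) (36, 19.9244) (36, 35) (17.3178, 35)]  |A|=176.9658
7. ⊥bis P0·P6 via (18.225,28.84): [(18.3506, 30.488) (36, 19.9244) (36, 35) (18.6943, 35)]  |A|=172.0796
8. ⊥bis P0·P7 via (23.64,15.315): [(18.3506, 30.488) (36, 19.9244) (36, 35) (18.6943, 35)]  |A|=172.0796
9. canonical 4-gon: [(18.3506, 30.488) (36, 19.9244) (36, 35) (18.6943, 35)]
10. shoelace: 172.0796

Area of P0's cell: 172.0796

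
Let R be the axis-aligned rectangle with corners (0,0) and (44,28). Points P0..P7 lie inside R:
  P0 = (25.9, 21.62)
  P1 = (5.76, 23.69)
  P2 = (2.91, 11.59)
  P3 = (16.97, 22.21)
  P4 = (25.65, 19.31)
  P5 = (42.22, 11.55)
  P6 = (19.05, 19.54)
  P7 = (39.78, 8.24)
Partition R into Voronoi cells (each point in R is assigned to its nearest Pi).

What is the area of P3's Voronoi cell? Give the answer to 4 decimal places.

1. box [0,44]×[0,28]: [(0, 0) (44, 0) (44, 28) (0, 28)]
2. ⊥bis P3·P0 via (21.435,21.915): [(0, 0) (19.9871, 0) (21.837, 28) (0, 28)]  |A|=585.5377
3. ⊥bis P3·P1 via (11.365,22.95): [(8.335, 0) (19.9871, 0) (21.837, 28) (12.0317, 28)]  |A|=300.4032
4. ⊥bis P3·P2 via (9.94,16.9): [(10.4731, 16.1943) (20.2057, 3.309) (21.837, 28) (12.0317, 28)]  |A|=188.5435
5. ⊥bis P3·P4 via (21.31,20.76): [(10.4731, 16.1943) (16.929, 7.6472) (21.3707, 20.9417) (21.837, 28) (12.0317, 28)]  |A|=157.128
6. ⊥bis P3·P5 via (29.595,16.88): [(10.4731, 16.1943) (16.929, 7.6472) (21.3707, 20.9417) (21.837, 28) (12.0317, 28)]  |A|=157.128
7. ⊥bis P3·P6 via (18.01,20.875): [(10.4731, 16.1943) (11.0393, 15.4446) (21.5484, 23.6315) (21.837, 28) (12.0317, 28)]  |A|=87.2541
8. ⊥bis P3·P7 via (28.375,15.225): [(10.4731, 16.1943) (11.0393, 15.4446) (21.5484, 23.6315) (21.837, 28) (12.0317, 28)]  |A|=87.2541
9. canonical 5-gon: [(10.4731, 16.1943) (11.0393, 15.4446) (21.5484, 23.6315) (21.837, 28) (12.0317, 28)]
10. shoelace: 87.2541

Area of P3's cell: 87.2541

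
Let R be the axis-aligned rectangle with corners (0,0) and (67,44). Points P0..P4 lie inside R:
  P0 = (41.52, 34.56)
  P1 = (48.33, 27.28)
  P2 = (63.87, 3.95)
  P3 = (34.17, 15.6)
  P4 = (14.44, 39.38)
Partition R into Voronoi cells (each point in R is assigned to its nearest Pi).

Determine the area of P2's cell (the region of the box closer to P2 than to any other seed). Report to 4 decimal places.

Area of P2's cell: 322.0373

1. box [0,67]×[0,44]: [(0, 0) (67, 0) (67, 44) (0, 44)]
2. ⊥bis P2·P0 via (52.695,19.255): [(26.3238, 0) (67, 0) (67, 29.6998)]  |A|=604.0379
3. ⊥bis P2·P1 via (56.1,15.615): [(32.6574, 0) (67, 0) (67, 22.8754)]  |A|=392.801
4. ⊥bis P2·P3 via (49.02,9.775): [(49.6169, 11.2966) (45.1857, 0) (67, 0) (67, 22.8754)]  |A|=322.0373
5. ⊥bis P2·P4 via (39.155,21.665): [(49.6169, 11.2966) (45.1857, 0) (67, 0) (67, 22.8754)]  |A|=322.0373
6. canonical 4-gon: [(49.6169, 11.2966) (45.1857, 0) (67, 0) (67, 22.8754)]
7. shoelace: 322.0373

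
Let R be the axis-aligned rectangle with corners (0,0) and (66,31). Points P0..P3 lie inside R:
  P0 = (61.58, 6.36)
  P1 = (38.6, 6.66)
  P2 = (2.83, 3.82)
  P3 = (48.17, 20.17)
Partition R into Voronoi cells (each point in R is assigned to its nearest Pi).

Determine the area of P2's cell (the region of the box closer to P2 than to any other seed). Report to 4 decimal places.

1. box [0,66]×[0,31]: [(0, 0) (66, 0) (66, 31) (0, 31)]
2. ⊥bis P2·P0 via (32.205,5.09): [(0, 0) (32.4251, 0) (31.0848, 31) (0, 31)]  |A|=984.4029
3. ⊥bis P2·P1 via (20.715,5.24): [(0, 0) (21.131, 0) (18.6698, 31) (0, 31)]  |A|=616.9123
4. ⊥bis P2·P3 via (25.5,11.995): [(0, 0) (21.131, 0) (18.6763, 30.9178) (18.6466, 31) (0, 31)]  |A|=616.9113
5. canonical 5-gon: [(0, 0) (21.131, 0) (18.6763, 30.9178) (18.6466, 31) (0, 31)]
6. shoelace: 616.9113

Area of P2's cell: 616.9113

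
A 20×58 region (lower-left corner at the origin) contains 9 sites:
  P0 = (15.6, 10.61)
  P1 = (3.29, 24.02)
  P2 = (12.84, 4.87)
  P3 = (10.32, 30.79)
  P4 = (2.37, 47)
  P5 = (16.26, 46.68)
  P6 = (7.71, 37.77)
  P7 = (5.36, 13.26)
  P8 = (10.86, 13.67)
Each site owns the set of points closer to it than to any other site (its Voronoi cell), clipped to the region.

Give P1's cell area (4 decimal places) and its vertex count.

1. box [0,20]×[0,58]: [(0, 0) (20, 0) (20, 58) (0, 58)]
2. ⊥bis P1·P0 via (9.445,17.315): [(0, 8.6448) (20, 27.0042) (20, 58) (0, 58)]  |A|=803.5105
3. ⊥bis P1·P2 via (8.065,14.445): [(0, 10.423) (4.2413, 12.5381) (20, 27.0042) (20, 58) (0, 58)]  |A|=799.7394
4. ⊥bis P1·P3 via (6.805,27.405): [(0, 34.4713) (0, 10.423) (4.2413, 12.5381) (13.2012, 20.7631)]  |A|=166.7004
5. ⊥bis P1·P4 via (2.83,35.51): [(0, 34.4713) (0, 10.423) (4.2413, 12.5381) (13.2012, 20.7631)]  |A|=166.7004
6. ⊥bis P1·P5 via (9.775,35.35): [(0, 34.4713) (0, 10.423) (4.2413, 12.5381) (13.2012, 20.7631)]  |A|=166.7004
7. ⊥bis P1·P6 via (5.5,30.895): [(2.5223, 31.8522) (0, 32.663) (0, 10.423) (4.2413, 12.5381) (13.2012, 20.7631)]  |A|=164.4198
8. ⊥bis P1·P7 via (4.325,18.64): [(2.5223, 31.8522) (0, 32.663) (0, 17.808) (12.6286, 20.2374) (13.2012, 20.7631)]  |A|=110.3317
9. ⊥bis P1·P8 via (7.075,18.845): [(11.7533, 22.2667) (2.5223, 31.8522) (0, 32.663) (0, 17.808) (7.6762, 19.2847)]  |A|=104.0788
10. canonical 5-gon: [(11.7533, 22.2667) (2.5223, 31.8522) (0, 32.663) (0, 17.808) (7.6762, 19.2847)]
11. shoelace: 104.0788

Area of P1's cell: 104.0788 (5 vertices)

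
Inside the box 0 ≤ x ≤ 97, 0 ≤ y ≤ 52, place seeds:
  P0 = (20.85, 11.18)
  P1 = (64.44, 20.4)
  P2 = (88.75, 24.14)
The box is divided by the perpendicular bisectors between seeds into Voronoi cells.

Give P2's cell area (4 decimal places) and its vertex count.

Area of P2's cell: 1090.9000 (4 vertices)

1. box [0,97]×[0,52]: [(0, 0) (97, 0) (97, 52) (0, 52)]
2. ⊥bis P2·P0 via (54.8,17.66): [(58.1707, 0) (97, 0) (97, 52) (48.2456, 52)]  |A|=2277.176
3. ⊥bis P2·P1 via (76.595,22.27): [(80.0212, 0) (97, 0) (97, 52) (72.0212, 52)]  |A|=1090.9
4. canonical 4-gon: [(80.0212, 0) (97, 0) (97, 52) (72.0212, 52)]
5. shoelace: 1090.9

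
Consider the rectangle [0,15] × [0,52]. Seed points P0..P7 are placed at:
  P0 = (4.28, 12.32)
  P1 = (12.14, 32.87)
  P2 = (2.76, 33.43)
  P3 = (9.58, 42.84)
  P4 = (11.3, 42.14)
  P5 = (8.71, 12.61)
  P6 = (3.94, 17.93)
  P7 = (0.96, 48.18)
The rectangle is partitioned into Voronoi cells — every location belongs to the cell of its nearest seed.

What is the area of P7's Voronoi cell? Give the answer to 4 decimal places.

1. box [0,15]×[0,52]: [(0, 0) (15, 0) (15, 52) (0, 52)]
2. ⊥bis P7·P0 via (2.62,30.25): [(0, 30.0074) (15, 31.3962) (15, 52) (0, 52)]  |A|=319.473
3. ⊥bis P7·P1 via (6.55,40.525): [(0, 35.7419) (15, 46.6955) (15, 52) (0, 52)]  |A|=161.7191
4. ⊥bis P7·P2 via (1.86,40.805): [(0, 40.578) (7.9514, 41.5484) (15, 46.6955) (15, 52) (0, 52)]  |A|=142.4922
5. ⊥bis P7·P3 via (5.27,45.51): [(0, 40.578) (2.3958, 40.8704) (9.2905, 52) (0, 52)]  |A|=65.3822
6. ⊥bis P7·P4 via (6.13,45.16): [(0, 40.578) (2.3958, 40.8704) (9.2905, 52) (0, 52)]  |A|=65.3822
7. ⊥bis P7·P5 via (4.835,30.395): [(0, 40.578) (2.3958, 40.8704) (9.2905, 52) (0, 52)]  |A|=65.3822
8. ⊥bis P7·P6 via (2.45,33.055): [(0, 40.578) (2.3958, 40.8704) (9.2905, 52) (0, 52)]  |A|=65.3822
9. canonical 4-gon: [(0, 40.578) (2.3958, 40.8704) (9.2905, 52) (0, 52)]
10. shoelace: 65.3822

Area of P7's cell: 65.3822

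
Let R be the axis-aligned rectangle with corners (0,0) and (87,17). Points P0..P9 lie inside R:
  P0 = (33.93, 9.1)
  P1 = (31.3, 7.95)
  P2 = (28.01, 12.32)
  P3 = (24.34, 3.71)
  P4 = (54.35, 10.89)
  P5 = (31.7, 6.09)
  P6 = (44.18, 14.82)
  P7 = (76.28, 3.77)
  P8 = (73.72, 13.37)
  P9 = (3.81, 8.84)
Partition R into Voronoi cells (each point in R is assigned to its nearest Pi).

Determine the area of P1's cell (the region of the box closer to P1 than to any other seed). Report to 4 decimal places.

Area of P1's cell: 17.9279

1. box [0,87]×[0,17]: [(0, 0) (87, 0) (87, 17) (0, 17)]
2. ⊥bis P1·P0 via (32.615,8.525): [(0, 0) (36.3427, 0) (28.9092, 17) (0, 17)]  |A|=554.6408
3. ⊥bis P1·P2 via (29.655,10.135): [(16.193, 0) (36.3427, 0) (31.3523, 11.4128)]  |A|=114.9821
4. ⊥bis P1·P3 via (27.82,5.83): [(26.599, 7.8343) (31.3716, 0) (36.3427, 0) (31.3523, 11.4128)]  |A|=55.5255
5. ⊥bis P1·P4 via (42.825,9.42): [(26.599, 7.8343) (31.3716, 0) (36.3427, 0) (31.3523, 11.4128)]  |A|=55.5255
6. ⊥bis P1·P5 via (31.5,7.02): [(26.599, 7.8343) (27.6053, 6.1824) (33.1207, 7.3685) (31.3523, 11.4128)]  |A|=17.9279
7. ⊥bis P1·P6 via (37.74,11.385): [(26.599, 7.8343) (27.6053, 6.1824) (33.1207, 7.3685) (31.3523, 11.4128)]  |A|=17.9279
8. ⊥bis P1·P7 via (53.79,5.86): [(26.599, 7.8343) (27.6053, 6.1824) (33.1207, 7.3685) (31.3523, 11.4128)]  |A|=17.9279
9. ⊥bis P1·P8 via (52.51,10.66): [(26.599, 7.8343) (27.6053, 6.1824) (33.1207, 7.3685) (31.3523, 11.4128)]  |A|=17.9279
10. ⊥bis P1·P9 via (17.555,8.395): [(26.599, 7.8343) (27.6053, 6.1824) (33.1207, 7.3685) (31.3523, 11.4128)]  |A|=17.9279
11. canonical 4-gon: [(26.599, 7.8343) (27.6053, 6.1824) (33.1207, 7.3685) (31.3523, 11.4128)]
12. shoelace: 17.9279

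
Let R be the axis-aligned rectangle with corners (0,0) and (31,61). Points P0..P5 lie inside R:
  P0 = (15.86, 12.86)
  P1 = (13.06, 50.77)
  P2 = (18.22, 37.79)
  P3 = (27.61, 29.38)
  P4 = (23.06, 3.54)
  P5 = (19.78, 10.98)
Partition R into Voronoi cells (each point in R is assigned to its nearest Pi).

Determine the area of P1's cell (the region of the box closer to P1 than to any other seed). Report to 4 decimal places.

Area of P1's cell: 520.0453

1. box [0,31]×[0,61]: [(0, 0) (31, 0) (31, 61) (0, 61)]
2. ⊥bis P1·P0 via (14.46,31.815): [(0, 30.747) (31, 33.0366) (31, 61) (0, 61)]  |A|=902.3538
3. ⊥bis P1·P2 via (15.64,44.28): [(0, 38.0626) (31, 50.3861) (31, 61) (0, 61)]  |A|=520.0453
4. ⊥bis P1·P3 via (20.335,40.075): [(0, 38.0626) (31, 50.3861) (31, 61) (0, 61)]  |A|=520.0453
5. ⊥bis P1·P4 via (18.06,27.155): [(0, 38.0626) (31, 50.3861) (31, 61) (0, 61)]  |A|=520.0453
6. ⊥bis P1·P5 via (16.42,30.875): [(0, 38.0626) (31, 50.3861) (31, 61) (0, 61)]  |A|=520.0453
7. canonical 4-gon: [(0, 38.0626) (31, 50.3861) (31, 61) (0, 61)]
8. shoelace: 520.0453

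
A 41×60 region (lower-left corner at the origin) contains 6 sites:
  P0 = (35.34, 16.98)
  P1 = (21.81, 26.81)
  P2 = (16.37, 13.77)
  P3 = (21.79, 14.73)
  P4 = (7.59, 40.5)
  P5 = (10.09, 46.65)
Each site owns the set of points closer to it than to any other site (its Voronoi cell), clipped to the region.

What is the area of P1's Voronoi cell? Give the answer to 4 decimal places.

1. box [0,41]×[0,60]: [(0, 0) (41, 0) (41, 60) (0, 60)]
2. ⊥bis P1·P0 via (28.575,21.895): [(0, 0) (12.6675, 0) (41, 38.9968) (41, 60) (0, 60)]  |A|=1907.5631
3. ⊥bis P1·P2 via (19.09,20.29): [(0, 28.2539) (25.474, 17.6267) (41, 38.9968) (41, 60) (0, 60)]  |A|=1436.0494
4. ⊥bis P1·P3 via (21.8,20.77): [(0, 28.2539) (17.924, 20.7764) (27.7505, 20.7601) (41, 38.9968) (41, 60) (0, 60)]  |A|=1420.6358
5. ⊥bis P1·P4 via (14.7,33.655): [(6.778, 25.4263) (17.924, 20.7764) (27.7505, 20.7601) (41, 38.9968) (41, 60) (40.0631, 60)]  |A|=620.4839
6. ⊥bis P1·P5 via (15.95,36.73): [(19.9157, 39.0727) (6.778, 25.4263) (17.924, 20.7764) (27.7505, 20.7601) (41, 38.9968) (41, 51.5277)]  |A|=521.364
7. canonical 6-gon: [(19.9157, 39.0727) (6.778, 25.4263) (17.924, 20.7764) (27.7505, 20.7601) (41, 38.9968) (41, 51.5277)]
8. shoelace: 521.364

Area of P1's cell: 521.3640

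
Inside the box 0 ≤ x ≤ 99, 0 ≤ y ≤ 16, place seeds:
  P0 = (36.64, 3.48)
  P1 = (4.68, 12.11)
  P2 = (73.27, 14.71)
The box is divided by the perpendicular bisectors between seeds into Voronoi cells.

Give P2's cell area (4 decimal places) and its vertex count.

1. box [0,99]×[0,16]: [(0, 0) (99, 0) (99, 16) (0, 16)]
2. ⊥bis P2·P0 via (54.955,9.095): [(57.7433, 0) (99, 0) (99, 16) (52.8381, 16)]  |A|=699.3487
3. ⊥bis P2·P1 via (38.975,13.41): [(57.7433, 0) (99, 0) (99, 16) (52.8381, 16)]  |A|=699.3487
4. canonical 4-gon: [(57.7433, 0) (99, 0) (99, 16) (52.8381, 16)]
5. shoelace: 699.3487

Area of P2's cell: 699.3487 (4 vertices)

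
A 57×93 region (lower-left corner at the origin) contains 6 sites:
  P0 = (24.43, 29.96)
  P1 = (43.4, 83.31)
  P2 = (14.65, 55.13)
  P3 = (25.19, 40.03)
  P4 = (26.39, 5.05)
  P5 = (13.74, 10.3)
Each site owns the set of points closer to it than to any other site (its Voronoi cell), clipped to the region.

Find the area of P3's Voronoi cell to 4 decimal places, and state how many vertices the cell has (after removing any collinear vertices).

Area of P3's cell: 877.5450 (4 vertices)

1. box [0,57]×[0,93]: [(0, 0) (57, 0) (57, 93) (0, 93)]
2. ⊥bis P3·P0 via (24.81,34.995): [(0, 36.8675) (57, 32.5656) (57, 93) (0, 93)]  |A|=3322.159
3. ⊥bis P3·P1 via (34.295,61.67): [(0, 76.0996) (0, 36.8675) (57, 32.5656) (57, 52.1169)]  |A|=1675.3285
4. ⊥bis P3·P2 via (19.92,47.58): [(37.9205, 60.1446) (4.1266, 36.556) (57, 32.5656) (57, 52.1169)]  |A|=877.545
5. ⊥bis P3·P4 via (25.79,22.54): [(37.9205, 60.1446) (4.1266, 36.556) (57, 32.5656) (57, 52.1169)]  |A|=877.545
6. ⊥bis P3·P5 via (19.465,25.165): [(37.9205, 60.1446) (4.1266, 36.556) (57, 32.5656) (57, 52.1169)]  |A|=877.545
7. canonical 4-gon: [(37.9205, 60.1446) (4.1266, 36.556) (57, 32.5656) (57, 52.1169)]
8. shoelace: 877.545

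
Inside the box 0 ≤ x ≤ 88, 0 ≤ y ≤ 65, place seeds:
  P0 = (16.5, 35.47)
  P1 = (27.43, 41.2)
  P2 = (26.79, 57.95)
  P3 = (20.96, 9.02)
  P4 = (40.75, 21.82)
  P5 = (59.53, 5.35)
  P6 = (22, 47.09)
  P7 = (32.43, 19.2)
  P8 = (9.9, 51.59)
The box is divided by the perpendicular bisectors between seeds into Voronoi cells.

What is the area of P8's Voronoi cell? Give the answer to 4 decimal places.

Area of P8's cell: 381.9408

1. box [0,88]×[0,65]: [(0, 0) (88, 0) (88, 65) (0, 65)]
2. ⊥bis P8·P0 via (13.2,43.53): [(0, 38.1255) (65.6388, 65) (0, 65)]  |A|=882.0045
3. ⊥bis P8·P1 via (18.665,46.395): [(0, 38.1255) (18.1739, 45.5665) (29.6922, 65) (0, 65)]  |A|=532.719
4. ⊥bis P8·P2 via (18.345,54.77): [(0, 38.1255) (18.1739, 45.5665) (20.3978, 49.3185) (14.4929, 65) (0, 65)]  |A|=413.5453
5. ⊥bis P8·P3 via (15.43,30.305): [(0, 38.1255) (18.1739, 45.5665) (20.3978, 49.3185) (14.4929, 65) (0, 65)]  |A|=413.5453
6. ⊥bis P8·P4 via (25.325,36.705): [(0, 38.1255) (18.1739, 45.5665) (20.3978, 49.3185) (14.4929, 65) (0, 65)]  |A|=413.5453
7. ⊥bis P8·P5 via (34.715,28.47): [(0, 38.1255) (18.1739, 45.5665) (20.3978, 49.3185) (14.4929, 65) (0, 65)]  |A|=413.5453
8. ⊥bis P8·P6 via (15.95,49.34): [(0, 38.1255) (13.8951, 43.8146) (18.156, 55.2718) (14.4929, 65) (0, 65)]  |A|=381.9408
9. ⊥bis P8·P7 via (21.165,35.395): [(0, 38.1255) (13.8951, 43.8146) (18.156, 55.2718) (14.4929, 65) (0, 65)]  |A|=381.9408
10. canonical 5-gon: [(0, 38.1255) (13.8951, 43.8146) (18.156, 55.2718) (14.4929, 65) (0, 65)]
11. shoelace: 381.9408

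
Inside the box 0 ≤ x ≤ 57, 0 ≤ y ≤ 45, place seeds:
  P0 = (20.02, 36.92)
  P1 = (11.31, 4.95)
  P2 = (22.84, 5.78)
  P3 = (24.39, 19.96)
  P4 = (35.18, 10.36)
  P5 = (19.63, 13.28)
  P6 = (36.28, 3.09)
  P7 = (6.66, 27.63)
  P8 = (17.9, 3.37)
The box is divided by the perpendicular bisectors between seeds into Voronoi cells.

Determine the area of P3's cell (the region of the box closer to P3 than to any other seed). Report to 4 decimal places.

Area of P3's cell: 305.1567

1. box [0,57]×[0,45]: [(0, 0) (57, 0) (57, 45) (0, 45)]
2. ⊥bis P3·P0 via (22.205,28.44): [(0, 22.7185) (0, 0) (57, 0) (57, 37.4055)]  |A|=1713.5341
3. ⊥bis P3·P1 via (17.85,12.455): [(4.6864, 23.9261) (32.1428, 0) (57, 0) (57, 37.4055)]  |A|=1275.7756
4. ⊥bis P3·P2 via (23.615,12.87): [(4.6864, 23.9261) (16.4786, 13.6501) (57, 9.2207) (57, 37.4055)]  |A|=919.3058
5. ⊥bis P3·P4 via (29.785,15.16): [(47.3692, 34.9239) (4.6864, 23.9261) (16.4786, 13.6501) (27.3813, 12.4583)]  |A|=418.5274
6. ⊥bis P3·P5 via (22.01,16.62): [(27.5633, 12.6629) (47.3692, 34.9239) (9.8792, 25.2641)]  |A|=321.6223
7. ⊥bis P3·P6 via (30.335,11.525): [(27.5633, 12.6629) (47.3692, 34.9239) (9.8792, 25.2641)]  |A|=321.6223
8. ⊥bis P3·P7 via (15.525,23.795): [(14.6805, 21.8428) (27.5633, 12.6629) (47.3692, 34.9239) (16.9485, 27.0856)]  |A|=305.1567
9. ⊥bis P3·P8 via (21.145,11.665): [(14.6805, 21.8428) (27.5633, 12.6629) (47.3692, 34.9239) (16.9485, 27.0856)]  |A|=305.1567
10. canonical 4-gon: [(14.6805, 21.8428) (27.5633, 12.6629) (47.3692, 34.9239) (16.9485, 27.0856)]
11. shoelace: 305.1567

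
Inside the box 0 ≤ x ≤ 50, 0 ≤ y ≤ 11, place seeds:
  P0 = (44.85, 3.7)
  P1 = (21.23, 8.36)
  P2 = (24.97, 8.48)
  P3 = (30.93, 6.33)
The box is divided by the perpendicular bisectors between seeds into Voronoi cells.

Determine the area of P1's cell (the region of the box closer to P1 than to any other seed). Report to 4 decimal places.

Area of P1's cell: 255.1306

1. box [0,50]×[0,11]: [(0, 0) (50, 0) (50, 11) (0, 11)]
2. ⊥bis P1·P0 via (33.04,6.03): [(0, 0) (31.8503, 0) (34.0205, 11) (0, 11)]  |A|=362.2898
3. ⊥bis P1·P2 via (23.1,8.42): [(0, 0) (23.3702, 0) (23.0172, 11) (0, 11)]  |A|=255.1306
4. ⊥bis P1·P3 via (26.08,7.345): [(0, 0) (23.3702, 0) (23.0172, 11) (0, 11)]  |A|=255.1306
5. canonical 4-gon: [(0, 0) (23.3702, 0) (23.0172, 11) (0, 11)]
6. shoelace: 255.1306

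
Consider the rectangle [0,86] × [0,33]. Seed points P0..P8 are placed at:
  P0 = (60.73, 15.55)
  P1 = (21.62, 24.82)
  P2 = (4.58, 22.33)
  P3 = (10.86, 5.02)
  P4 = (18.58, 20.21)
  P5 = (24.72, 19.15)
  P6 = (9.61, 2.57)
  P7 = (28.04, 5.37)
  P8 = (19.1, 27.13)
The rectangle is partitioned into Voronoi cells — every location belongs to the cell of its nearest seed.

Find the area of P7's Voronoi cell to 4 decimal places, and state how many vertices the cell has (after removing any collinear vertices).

Area of P7's cell: 350.4536 (5 vertices)

1. box [0,86]×[0,33]: [(0, 0) (86, 0) (86, 33) (0, 33)]
2. ⊥bis P7·P0 via (44.385,10.46): [(0, 0) (47.6424, 0) (37.3658, 33) (0, 33)]  |A|=1402.6347
3. ⊥bis P7·P1 via (24.83,15.095): [(0, 6.8992) (0, 0) (47.6424, 0) (41.2535, 20.516)]  |A|=631.023
4. ⊥bis P7·P2 via (16.31,13.85): [(14.8219, 11.7915) (6.2974, 0) (47.6424, 0) (41.2535, 20.516)]  |A|=542.7656
5. ⊥bis P7·P3 via (19.45,5.195): [(19.2856, 13.2649) (19.5558, 0) (47.6424, 0) (41.2535, 20.516)]  |A|=434.7923
6. ⊥bis P7·P4 via (23.31,12.79): [(29.1764, 16.5297) (19.3467, 10.2636) (19.5558, 0) (47.6424, 0) (41.2535, 20.516)]  |A|=419.8495
7. ⊥bis P7·P5 via (26.38,12.26): [(20.1082, 10.7489) (19.3467, 10.2636) (19.5558, 0) (47.6424, 0) (42.607, 16.1696)]  |A|=350.4536
8. ⊥bis P7·P6 via (18.825,3.97): [(20.1082, 10.7489) (19.3467, 10.2636) (19.5558, 0) (47.6424, 0) (42.607, 16.1696)]  |A|=350.4536
9. ⊥bis P7·P8 via (23.57,16.25): [(20.1082, 10.7489) (19.3467, 10.2636) (19.5558, 0) (47.6424, 0) (42.607, 16.1696)]  |A|=350.4536
10. canonical 5-gon: [(20.1082, 10.7489) (19.3467, 10.2636) (19.5558, 0) (47.6424, 0) (42.607, 16.1696)]
11. shoelace: 350.4536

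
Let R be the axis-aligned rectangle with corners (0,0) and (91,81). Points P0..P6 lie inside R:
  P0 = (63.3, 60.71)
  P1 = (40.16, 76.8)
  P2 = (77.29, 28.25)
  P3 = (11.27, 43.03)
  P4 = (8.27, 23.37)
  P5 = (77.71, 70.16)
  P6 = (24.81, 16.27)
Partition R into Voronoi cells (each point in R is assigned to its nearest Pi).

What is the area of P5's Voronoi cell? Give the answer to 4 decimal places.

Area of P5's cell: 645.5516

1. box [0,91]×[0,81]: [(0, 0) (91, 0) (91, 81) (0, 81)]
2. ⊥bis P5·P0 via (70.505,65.435): [(91, 34.1828) (91, 81) (60.2976, 81)]  |A|=718.7006
3. ⊥bis P5·P1 via (58.935,73.48): [(91, 34.1828) (91, 81) (60.2976, 81)]  |A|=718.7006
4. ⊥bis P5·P2 via (77.5,49.205): [(81.1727, 49.1682) (91, 49.0697) (91, 81) (60.2976, 81)]  |A|=645.5516
5. ⊥bis P5·P3 via (44.49,56.595): [(81.1727, 49.1682) (91, 49.0697) (91, 81) (60.2976, 81)]  |A|=645.5516
6. ⊥bis P5·P4 via (42.99,46.765): [(81.1727, 49.1682) (91, 49.0697) (91, 81) (60.2976, 81)]  |A|=645.5516
7. ⊥bis P5·P6 via (51.26,43.215): [(81.1727, 49.1682) (91, 49.0697) (91, 81) (60.2976, 81)]  |A|=645.5516
8. canonical 4-gon: [(81.1727, 49.1682) (91, 49.0697) (91, 81) (60.2976, 81)]
9. shoelace: 645.5516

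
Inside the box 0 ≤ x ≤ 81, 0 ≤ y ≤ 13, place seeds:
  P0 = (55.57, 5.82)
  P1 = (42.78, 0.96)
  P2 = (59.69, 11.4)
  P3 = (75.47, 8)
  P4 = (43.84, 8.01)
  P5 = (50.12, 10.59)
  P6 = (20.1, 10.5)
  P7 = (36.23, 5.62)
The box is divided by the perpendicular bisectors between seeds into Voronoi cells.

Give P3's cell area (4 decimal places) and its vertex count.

1. box [0,81]×[0,13]: [(0, 0) (81, 0) (81, 13) (0, 13)]
2. ⊥bis P3·P0 via (65.52,6.91): [(66.277, 0) (81, 0) (81, 13) (64.8529, 13)]  |A|=200.6561
3. ⊥bis P3·P1 via (59.125,4.48): [(66.277, 0) (81, 0) (81, 13) (64.8529, 13)]  |A|=200.6561
4. ⊥bis P3·P2 via (67.58,9.7): [(66.0117, 2.4213) (66.277, 0) (81, 0) (81, 13) (68.291, 13)]  |A|=182.4705
5. ⊥bis P3·P4 via (59.655,8.005): [(66.0117, 2.4213) (66.277, 0) (81, 0) (81, 13) (68.291, 13)]  |A|=182.4705
6. ⊥bis P3·P5 via (62.795,9.295): [(66.0117, 2.4213) (66.277, 0) (81, 0) (81, 13) (68.291, 13)]  |A|=182.4705
7. ⊥bis P3·P6 via (47.785,9.25): [(66.0117, 2.4213) (66.277, 0) (81, 0) (81, 13) (68.291, 13)]  |A|=182.4705
8. ⊥bis P3·P7 via (55.85,6.81): [(66.0117, 2.4213) (66.277, 0) (81, 0) (81, 13) (68.291, 13)]  |A|=182.4705
9. canonical 5-gon: [(66.0117, 2.4213) (66.277, 0) (81, 0) (81, 13) (68.291, 13)]
10. shoelace: 182.4705

Area of P3's cell: 182.4705 (5 vertices)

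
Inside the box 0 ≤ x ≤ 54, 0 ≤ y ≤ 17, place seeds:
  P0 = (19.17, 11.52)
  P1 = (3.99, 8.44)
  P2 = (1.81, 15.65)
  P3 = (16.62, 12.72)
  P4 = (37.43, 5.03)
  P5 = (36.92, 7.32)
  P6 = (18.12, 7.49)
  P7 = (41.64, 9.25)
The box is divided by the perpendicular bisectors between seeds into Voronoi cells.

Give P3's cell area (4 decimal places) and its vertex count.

1. box [0,54]×[0,17]: [(0, 0) (54, 0) (54, 17) (0, 17)]
2. ⊥bis P3·P0 via (17.895,12.12): [(0, 0) (12.1915, 0) (20.1915, 17) (0, 17)]  |A|=275.255
3. ⊥bis P3·P1 via (10.305,10.58): [(13.1791, 2.0987) (20.1915, 17) (8.1294, 17)]  |A|=89.87
4. ⊥bis P3·P2 via (9.215,14.185): [(9.1665, 13.9397) (13.1791, 2.0987) (20.1915, 17) (9.7719, 17)]  |A|=87.3568
5. ⊥bis P3·P4 via (27.025,8.875): [(9.1665, 13.9397) (13.1791, 2.0987) (20.1915, 17) (9.7719, 17)]  |A|=87.3568
6. ⊥bis P3·P5 via (26.77,10.02): [(9.1665, 13.9397) (13.1791, 2.0987) (20.1915, 17) (9.7719, 17)]  |A|=87.3568
7. ⊥bis P3·P6 via (17.37,10.105): [(9.1665, 13.9397) (11.0775, 8.3003) (16.8807, 9.9647) (20.1915, 17) (9.7719, 17)]  |A|=67.6135
8. ⊥bis P3·P7 via (29.13,10.985): [(9.1665, 13.9397) (11.0775, 8.3003) (16.8807, 9.9647) (20.1915, 17) (9.7719, 17)]  |A|=67.6135
9. canonical 5-gon: [(9.1665, 13.9397) (11.0775, 8.3003) (16.8807, 9.9647) (20.1915, 17) (9.7719, 17)]
10. shoelace: 67.6135

Area of P3's cell: 67.6135 (5 vertices)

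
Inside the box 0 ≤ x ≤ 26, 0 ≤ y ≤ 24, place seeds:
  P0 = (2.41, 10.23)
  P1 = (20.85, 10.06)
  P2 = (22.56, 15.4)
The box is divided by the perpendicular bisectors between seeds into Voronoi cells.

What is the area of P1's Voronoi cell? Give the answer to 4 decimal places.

1. box [0,26]×[0,24]: [(0, 0) (26, 0) (26, 24) (0, 24)]
2. ⊥bis P1·P0 via (11.63,10.145): [(11.5365, 0) (26, 0) (26, 24) (11.7577, 24)]  |A|=344.4696
3. ⊥bis P1·P2 via (21.705,12.73): [(11.6834, 15.9392) (11.5365, 0) (26, 0) (26, 11.3546)]  |A|=196.548
4. canonical 4-gon: [(11.6834, 15.9392) (11.5365, 0) (26, 0) (26, 11.3546)]
5. shoelace: 196.548

Area of P1's cell: 196.5480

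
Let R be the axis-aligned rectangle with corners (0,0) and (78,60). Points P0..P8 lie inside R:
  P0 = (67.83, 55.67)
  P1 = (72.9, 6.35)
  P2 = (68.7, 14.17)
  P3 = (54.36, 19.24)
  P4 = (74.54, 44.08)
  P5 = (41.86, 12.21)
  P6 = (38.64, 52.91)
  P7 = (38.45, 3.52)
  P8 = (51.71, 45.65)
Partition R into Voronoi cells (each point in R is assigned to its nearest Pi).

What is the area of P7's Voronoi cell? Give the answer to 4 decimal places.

Area of P7's cell: 707.5627

1. box [0,78]×[0,60]: [(0, 0) (78, 0) (78, 60) (0, 60)]
2. ⊥bis P7·P0 via (53.14,29.595): [(0, 59.5327) (0, 0) (78, 0) (78, 15.5895)]  |A|=2929.7674
3. ⊥bis P7·P1 via (55.675,4.935): [(53.6739, 29.2942) (0, 59.5327) (0, 0) (56.0804, 0)]  |A|=2419.0934
4. ⊥bis P7·P2 via (53.575,8.845): [(55.8952, 2.2548) (44.5698, 34.4233) (0, 59.5327) (0, 0) (56.0804, 0)]  |A|=2301.7043
5. ⊥bis P7·P3 via (46.405,11.38): [(55.9382, 1.7316) (0, 58.3459) (0, 0) (56.0804, 0)]  |A|=1680.4353
6. ⊥bis P7·P4 via (56.495,23.8): [(55.9382, 1.7316) (0, 58.3459) (0, 0) (56.0804, 0)]  |A|=1680.4353
7. ⊥bis P7·P5 via (40.155,7.865): [(55.9432, 1.6696) (0, 23.622) (0, 0) (56.0804, 0)]  |A|=707.5627
8. ⊥bis P7·P6 via (38.545,28.215): [(55.9432, 1.6696) (0, 23.622) (0, 0) (56.0804, 0)]  |A|=707.5627
9. ⊥bis P7·P8 via (45.08,24.585): [(55.9432, 1.6696) (0, 23.622) (0, 0) (56.0804, 0)]  |A|=707.5627
10. canonical 4-gon: [(55.9432, 1.6696) (0, 23.622) (0, 0) (56.0804, 0)]
11. shoelace: 707.5627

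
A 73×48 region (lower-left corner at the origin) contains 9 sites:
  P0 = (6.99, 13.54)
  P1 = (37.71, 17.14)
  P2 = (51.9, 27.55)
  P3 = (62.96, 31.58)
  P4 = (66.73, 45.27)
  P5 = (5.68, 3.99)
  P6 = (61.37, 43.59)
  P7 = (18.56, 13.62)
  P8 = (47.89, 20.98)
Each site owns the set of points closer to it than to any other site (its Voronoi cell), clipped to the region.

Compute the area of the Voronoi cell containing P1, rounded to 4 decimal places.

1. box [0,73]×[0,48]: [(0, 0) (73, 0) (73, 48) (0, 48)]
2. ⊥bis P1·P0 via (22.35,15.34): [(24.1477, 0) (73, 0) (73, 48) (18.5227, 48)]  |A|=2479.9125
3. ⊥bis P1·P2 via (44.805,22.345): [(24.1477, 0) (61.1976, 0) (25.9841, 48) (18.5227, 48)]  |A|=1068.2741
4. ⊥bis P1·P3 via (50.335,24.36): [(24.1477, 0) (61.1976, 0) (25.9841, 48) (18.5227, 48)]  |A|=1068.2741
5. ⊥bis P1·P4 via (52.22,31.205): [(24.1477, 0) (61.1976, 0) (25.9841, 48) (18.5227, 48)]  |A|=1068.2741
6. ⊥bis P1·P5 via (21.695,10.565): [(23.3947, 6.4249) (26.0325, 0) (61.1976, 0) (25.9841, 48) (18.5227, 48)]  |A|=1062.2192
7. ⊥bis P1·P6 via (49.54,30.365): [(23.3947, 6.4249) (26.0325, 0) (61.1976, 0) (25.9841, 48) (18.5227, 48)]  |A|=1062.2192
8. ⊥bis P1·P7 via (28.135,15.38): [(30.962, 0) (61.1976, 0) (25.9841, 48) (22.1391, 48)]  |A|=817.9357
9. ⊥bis P1·P8 via (42.8,19.06): [(30.962, 0) (49.9896, 0) (38.1274, 31.4474) (25.9841, 48) (22.1391, 48)]  |A|=641.7044
10. canonical 5-gon: [(30.962, 0) (49.9896, 0) (38.1274, 31.4474) (25.9841, 48) (22.1391, 48)]
11. shoelace: 641.7044

Area of P1's cell: 641.7044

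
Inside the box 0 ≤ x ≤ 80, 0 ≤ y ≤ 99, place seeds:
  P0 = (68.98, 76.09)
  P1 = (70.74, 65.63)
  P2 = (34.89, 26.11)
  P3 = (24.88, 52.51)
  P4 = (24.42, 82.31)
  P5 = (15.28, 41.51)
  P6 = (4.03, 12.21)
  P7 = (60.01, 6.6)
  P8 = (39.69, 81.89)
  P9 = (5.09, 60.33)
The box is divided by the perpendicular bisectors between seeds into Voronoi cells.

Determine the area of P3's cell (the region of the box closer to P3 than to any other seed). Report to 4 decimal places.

Area of P3's cell: 714.6131

1. box [0,80]×[0,99]: [(0, 0) (80, 0) (80, 99) (0, 99)]
2. ⊥bis P3·P0 via (46.93,64.3): [(0, 0) (80, 0) (80, 2.4515) (28.3761, 99) (0, 99)]  |A|=5427.8967
3. ⊥bis P3·P1 via (47.81,59.07): [(0, 0) (64.7092, 0) (45.6046, 66.7788) (28.3761, 99) (0, 99)]  |A|=4875.1864
4. ⊥bis P3·P2 via (29.885,39.31): [(0, 27.9786) (51.1558, 47.3752) (45.6046, 66.7788) (28.3761, 99) (0, 99)]  |A|=2626.7481
5. ⊥bis P3·P4 via (24.65,67.41): [(0, 67.0295) (0, 27.9786) (51.1558, 47.3752) (45.6046, 66.7788) (45.0983, 67.7256)]  |A|=1462.1175
6. ⊥bis P3·P5 via (20.08,47.01): [(0, 67.0295) (0, 64.5344) (29.2004, 39.0504) (51.1558, 47.3752) (45.6046, 66.7788) (45.0983, 67.7256)]  |A|=928.3968
7. ⊥bis P3·P6 via (14.455,32.36): [(0, 67.0295) (0, 64.5344) (29.2004, 39.0504) (51.1558, 47.3752) (45.6046, 66.7788) (45.0983, 67.7256)]  |A|=928.3968
8. ⊥bis P3·P7 via (42.445,29.555): [(0, 67.0295) (0, 64.5344) (29.2004, 39.0504) (51.1558, 47.3752) (45.6046, 66.7788) (45.0983, 67.7256)]  |A|=928.3968
9. ⊥bis P3·P8 via (32.285,67.2): [(31.6539, 67.5181) (0, 67.0295) (0, 64.5344) (29.2004, 39.0504) (51.1558, 47.3752) (47.7083, 59.4253)]  |A|=871.4641
10. ⊥bis P3·P9 via (14.985,56.42): [(31.6539, 67.5181) (19.295, 67.3273) (13.5266, 52.7293) (29.2004, 39.0504) (51.1558, 47.3752) (47.7083, 59.4253)]  |A|=714.6131
11. canonical 6-gon: [(31.6539, 67.5181) (19.295, 67.3273) (13.5266, 52.7293) (29.2004, 39.0504) (51.1558, 47.3752) (47.7083, 59.4253)]
12. shoelace: 714.6131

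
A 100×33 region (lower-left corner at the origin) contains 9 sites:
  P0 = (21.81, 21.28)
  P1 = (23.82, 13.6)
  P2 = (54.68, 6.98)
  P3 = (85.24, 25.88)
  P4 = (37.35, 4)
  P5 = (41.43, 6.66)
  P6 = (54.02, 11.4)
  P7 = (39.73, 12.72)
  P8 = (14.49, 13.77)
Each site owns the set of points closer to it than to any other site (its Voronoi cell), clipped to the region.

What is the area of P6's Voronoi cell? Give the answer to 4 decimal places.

1. box [0,100]×[0,33]: [(0, 0) (100, 0) (100, 33) (0, 33)]
2. ⊥bis P6·P0 via (37.915,16.34): [(32.9029, 0) (100, 0) (100, 33) (43.0252, 33)]  |A|=2047.1854
3. ⊥bis P6·P1 via (38.92,12.5): [(39.5999, 21.8329) (38.0094, 0) (100, 0) (100, 33) (43.0252, 33)]  |A|=1991.4407
4. ⊥bis P6·P2 via (54.35,9.19): [(39.5999, 21.8329) (38.5065, 6.8242) (100, 16.0065) (100, 33) (43.0252, 33)]  |A|=1287.7734
5. ⊥bis P6·P3 via (69.63,18.64): [(39.5999, 21.8329) (38.5065, 6.8242) (72.7394, 11.9359) (62.9698, 33) (43.0252, 33)]  |A|=666.1431
6. ⊥bis P6·P4 via (45.685,7.7): [(39.5999, 21.8329) (39.5733, 21.4679) (45.6033, 7.8839) (72.7394, 11.9359) (62.9698, 33) (43.0252, 33)]  |A|=614.7468
7. ⊥bis P6·P5 via (47.725,9.03): [(41.0837, 26.6702) (48.0206, 8.2449) (72.7394, 11.9359) (62.9698, 33) (43.0252, 33)]  |A|=565.0756
8. ⊥bis P6·P7 via (46.875,12.06): [(46.8177, 11.4399) (48.0206, 8.2449) (72.7394, 11.9359) (62.9698, 33) (48.8093, 33)]  |A|=469.79
9. ⊥bis P6·P8 via (34.255,12.585): [(46.8177, 11.4399) (48.0206, 8.2449) (72.7394, 11.9359) (62.9698, 33) (48.8093, 33)]  |A|=469.79
10. canonical 5-gon: [(46.8177, 11.4399) (48.0206, 8.2449) (72.7394, 11.9359) (62.9698, 33) (48.8093, 33)]
11. shoelace: 469.79

Area of P6's cell: 469.7900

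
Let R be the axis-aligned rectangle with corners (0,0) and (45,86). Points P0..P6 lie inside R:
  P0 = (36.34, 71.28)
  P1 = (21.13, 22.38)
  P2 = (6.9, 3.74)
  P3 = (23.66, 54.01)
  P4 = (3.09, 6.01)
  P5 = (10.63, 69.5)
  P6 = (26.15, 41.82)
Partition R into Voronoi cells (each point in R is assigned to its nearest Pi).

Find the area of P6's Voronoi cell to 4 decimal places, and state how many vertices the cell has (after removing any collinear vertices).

Area of P6's cell: 676.2741 (5 vertices)

1. box [0,45]×[0,86]: [(0, 0) (45, 0) (45, 86) (0, 86)]
2. ⊥bis P6·P0 via (31.245,56.55): [(0, 67.3574) (0, 0) (45, 0) (45, 51.7922)]  |A|=2680.8674
3. ⊥bis P6·P1 via (23.64,32.1): [(0, 67.3574) (0, 38.2046) (45, 26.5842) (45, 51.7922)]  |A|=1223.1202
4. ⊥bis P6·P2 via (16.525,22.78): [(0, 67.3574) (0, 38.2046) (45, 26.5842) (45, 51.7922)]  |A|=1223.1202
5. ⊥bis P6·P3 via (24.905,47.915): [(44.5865, 51.9353) (0, 42.8278) (0, 38.2046) (45, 26.5842) (45, 51.7922)]  |A|=676.2741
6. ⊥bis P6·P4 via (14.62,23.915): [(44.5865, 51.9353) (0, 42.8278) (0, 38.2046) (45, 26.5842) (45, 51.7922)]  |A|=676.2741
7. ⊥bis P6·P5 via (18.39,55.66): [(44.5865, 51.9353) (0, 42.8278) (0, 38.2046) (45, 26.5842) (45, 51.7922)]  |A|=676.2741
8. canonical 5-gon: [(44.5865, 51.9353) (0, 42.8278) (0, 38.2046) (45, 26.5842) (45, 51.7922)]
9. shoelace: 676.2741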